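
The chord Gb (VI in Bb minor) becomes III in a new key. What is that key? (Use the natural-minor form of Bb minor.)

Eb minor

The numeral III denotes a major triad on scale degree 3. With Gb on degree 3, the tonic of the new key is Eb.
Degree 3 carries a major triad in natural-minor keys, so the destination is Eb minor.
Check: the diatonic triads of Eb minor (natural minor) are Ebm (i), Fdim (ii°), Gb (III), Abm (iv), Bbm (v), Cb (VI), Db (VII) — Gb is indeed III.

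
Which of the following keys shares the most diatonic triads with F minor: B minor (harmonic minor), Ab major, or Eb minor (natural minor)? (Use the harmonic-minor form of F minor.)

Ab major

Triads of F minor (harmonic minor): F minor (i), G diminished (ii°), Ab augmented (III+), Bb minor (iv), C major (V), Db major (VI), E diminished (vii°).
B minor (harmonic minor) shares 0: none.
Ab major shares 4: Fm, Gdim, Bbm, Db.
Eb minor (natural minor) shares 2: Bbm, Db.
The most common triads (4) are shared with Ab major.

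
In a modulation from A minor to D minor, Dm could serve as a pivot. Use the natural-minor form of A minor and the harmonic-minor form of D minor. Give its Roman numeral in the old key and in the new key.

iv in A minor; i in D minor

The scale of A minor (natural minor) is A B C D E F G; D is degree 4, and the triad built there (D-F-A) is minor, so it is iv.
The scale of D minor (harmonic minor) is D E F G A Bb C#; D is degree 1, and the triad built there (D-F-A) is minor, so it is i.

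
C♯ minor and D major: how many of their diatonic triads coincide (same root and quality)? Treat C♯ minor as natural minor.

2

Diatonic triads of C♯ minor (natural minor): C♯m (i), D♯dim (ii°), E (III), F♯m (iv), G♯m (v), A (VI), B (VII).
Diatonic triads of D major: D (I), Em (ii), F♯m (iii), G (IV), A (V), Bm (vi), C♯dim (vii°).
Matching root and quality in both lists: F♯m, A.
That gives 2 common triads.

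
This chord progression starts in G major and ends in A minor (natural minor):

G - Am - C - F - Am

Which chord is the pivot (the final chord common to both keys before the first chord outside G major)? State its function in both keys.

C — IV in G major, III in A minor

Chords diatonic to G major: G, Am, Bm, C, D, Em, F#dim.
Reading the progression, the first chord not in that set is F, so the modulation leaves G major there.
The chord immediately before F is C, which is diatonic to both keys: IV in G major and III in A minor.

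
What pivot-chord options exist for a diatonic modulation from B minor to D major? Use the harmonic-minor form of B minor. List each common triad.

Triads in B minor (harmonic minor): Bm (i), C#dim (ii°), Daug (III+), Em (iv), F# (V), G (VI), A#dim (vii°).
Triads in D major: D (I), Em (ii), F#m (iii), G (IV), A (V), Bm (vi), C#dim (vii°).
Shared triads with their functions: Bm (i in B minor, vi in D major); C#dim (ii° in B minor, vii° in D major); Em (iv in B minor, ii in D major); G (VI in B minor, IV in D major).

Bm, C#dim, Em, G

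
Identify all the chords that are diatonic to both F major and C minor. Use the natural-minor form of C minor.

Gm, B♭

Triads in F major: F major (I), G minor (ii), A minor (iii), B♭ major (IV), C major (V), D minor (vi), E diminished (vii°).
Triads in C minor (natural minor): C minor (i), D diminished (ii°), E♭ major (III), F minor (iv), G minor (v), A♭ major (VI), B♭ major (VII).
Shared triads with their functions: G minor (ii in F major, v in C minor); B♭ major (IV in F major, VII in C minor).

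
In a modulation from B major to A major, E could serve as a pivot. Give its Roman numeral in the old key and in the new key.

The scale of B major is B C# D# E F# G# A#; E is degree 4, and the triad built there (E-G#-B) is major, so it is IV.
The scale of A major is A B C# D E F# G#; E is degree 5, and the triad built there (E-G#-B) is major, so it is V.

IV in B major; V in A major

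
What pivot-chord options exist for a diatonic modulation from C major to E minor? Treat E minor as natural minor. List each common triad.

C, Em, G, Am

Triads in C major: C major (I), D minor (ii), E minor (iii), F major (IV), G major (V), A minor (vi), B diminished (vii°).
Triads in E minor (natural minor): E minor (i), F# diminished (ii°), G major (III), A minor (iv), B minor (v), C major (VI), D major (VII).
Shared triads with their functions: C major (I in C major, VI in E minor); E minor (iii in C major, i in E minor); G major (V in C major, III in E minor); A minor (vi in C major, iv in E minor).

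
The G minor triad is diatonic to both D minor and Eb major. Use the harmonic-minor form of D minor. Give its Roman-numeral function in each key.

iv in D minor; iii in Eb major

The scale of D minor (harmonic minor) is D E F G A Bb C#; G is degree 4, and the triad built there (G-Bb-D) is minor, so it is iv.
The scale of Eb major is Eb F G Ab Bb C D; G is degree 3, and the triad built there (G-Bb-D) is minor, so it is iii.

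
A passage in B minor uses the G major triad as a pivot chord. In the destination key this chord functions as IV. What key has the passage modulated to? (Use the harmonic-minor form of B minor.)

D major

The numeral IV denotes a major triad on scale degree 4. With G on degree 4, the tonic of the new key is D.
Degree 4 carries a major triad in major keys, so the destination is D major.
Check: the diatonic triads of D major are D (I), Em (ii), F#m (iii), G (IV), A (V), Bm (vi), C#dim (vii°) — G major is indeed IV.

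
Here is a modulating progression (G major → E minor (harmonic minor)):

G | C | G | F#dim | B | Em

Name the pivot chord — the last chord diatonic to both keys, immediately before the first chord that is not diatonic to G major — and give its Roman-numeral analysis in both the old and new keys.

Chords diatonic to G major: G, Am, Bm, C, D, Em, F#dim.
Reading the progression, the first chord not in that set is B, so the modulation leaves G major there.
The chord immediately before B is F#dim, which is diatonic to both keys: vii° in G major and ii° in E minor.

F#dim — vii° in G major, ii° in E minor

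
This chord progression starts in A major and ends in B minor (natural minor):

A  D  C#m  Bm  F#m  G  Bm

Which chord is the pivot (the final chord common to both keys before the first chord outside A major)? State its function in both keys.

Chords diatonic to A major: A, Bm, C#m, D, E, F#m, G#dim.
Reading the progression, the first chord not in that set is G, so the modulation leaves A major there.
The chord immediately before G is F#m, which is diatonic to both keys: vi in A major and v in B minor.

F#m — vi in A major, v in B minor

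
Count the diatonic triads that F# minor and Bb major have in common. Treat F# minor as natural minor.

0

Diatonic triads of F# minor (natural minor): F# minor (i), G# diminished (ii°), A major (III), B minor (iv), C# minor (v), D major (VI), E major (VII).
Diatonic triads of Bb major: Bb major (I), C minor (ii), D minor (iii), Eb major (IV), F major (V), G minor (vi), A diminished (vii°).
No triad has the same root and quality in both keys.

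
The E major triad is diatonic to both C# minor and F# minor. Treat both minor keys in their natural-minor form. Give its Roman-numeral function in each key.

The scale of C# minor (natural minor) is C# D# E F# G# A B; E is degree 3, and the triad built there (E-G#-B) is major, so it is III.
The scale of F# minor (natural minor) is F# G# A B C# D E; E is degree 7, and the triad built there (E-G#-B) is major, so it is VII.

III in C# minor; VII in F# minor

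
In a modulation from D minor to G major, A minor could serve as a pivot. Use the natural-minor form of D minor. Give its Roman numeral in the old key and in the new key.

v in D minor; ii in G major

The scale of D minor (natural minor) is D E F G A Bb C; A is degree 5, and the triad built there (A-C-E) is minor, so it is v.
The scale of G major is G A B C D E F#; A is degree 2, and the triad built there (A-C-E) is minor, so it is ii.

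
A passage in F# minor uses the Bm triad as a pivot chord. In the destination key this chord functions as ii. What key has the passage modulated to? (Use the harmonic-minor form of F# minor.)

The numeral ii denotes a minor triad on scale degree 2. With B on degree 2, the tonic of the new key is A.
Degree 2 carries a minor triad in major keys, so the destination is A major.
Check: the diatonic triads of A major are A (I), Bm (ii), C#m (iii), D (IV), E (V), F#m (vi), G#dim (vii°) — Bm is indeed ii.

A major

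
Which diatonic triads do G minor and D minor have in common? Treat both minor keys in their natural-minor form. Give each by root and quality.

Gm, Bb, Dm, F

Triads in G minor (natural minor): Gm (i), Adim (ii°), Bb (III), Cm (iv), Dm (v), Eb (VI), F (VII).
Triads in D minor (natural minor): Dm (i), Edim (ii°), F (III), Gm (iv), Am (v), Bb (VI), C (VII).
Shared triads with their functions: Gm (i in G minor, iv in D minor); Bb (III in G minor, VI in D minor); Dm (v in G minor, i in D minor); F (VII in G minor, III in D minor).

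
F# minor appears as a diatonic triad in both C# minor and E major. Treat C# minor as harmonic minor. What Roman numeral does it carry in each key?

The scale of C# minor (harmonic minor) is C# D# E F# G# A B#; F# is degree 4, and the triad built there (F#-A-C#) is minor, so it is iv.
The scale of E major is E F# G# A B C# D#; F# is degree 2, and the triad built there (F#-A-C#) is minor, so it is ii.

iv in C# minor; ii in E major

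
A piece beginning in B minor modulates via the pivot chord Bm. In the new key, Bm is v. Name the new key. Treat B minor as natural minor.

E minor

The numeral v denotes a minor triad on scale degree 5. With B on degree 5, the tonic of the new key is E.
Degree 5 carries a minor triad in natural-minor keys, so the destination is E minor.
Check: the diatonic triads of E minor (natural minor) are Em (i), F#dim (ii°), G (III), Am (iv), Bm (v), C (VI), D (VII) — Bm is indeed v.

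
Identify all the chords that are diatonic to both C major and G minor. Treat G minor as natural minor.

Dm, F

Triads in C major: C (I), Dm (ii), Em (iii), F (IV), G (V), Am (vi), Bdim (vii°).
Triads in G minor (natural minor): Gm (i), Adim (ii°), Bb (III), Cm (iv), Dm (v), Eb (VI), F (VII).
Shared triads with their functions: Dm (ii in C major, v in G minor); F (IV in C major, VII in G minor).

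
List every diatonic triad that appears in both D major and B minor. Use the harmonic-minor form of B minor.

Em, G, Bm, C#dim

Triads in D major: D (I), Em (ii), F#m (iii), G (IV), A (V), Bm (vi), C#dim (vii°).
Triads in B minor (harmonic minor): Bm (i), C#dim (ii°), Daug (III+), Em (iv), F# (V), G (VI), A#dim (vii°).
Shared triads with their functions: Em (ii in D major, iv in B minor); G (IV in D major, VI in B minor); Bm (vi in D major, i in B minor); C#dim (vii° in D major, ii° in B minor).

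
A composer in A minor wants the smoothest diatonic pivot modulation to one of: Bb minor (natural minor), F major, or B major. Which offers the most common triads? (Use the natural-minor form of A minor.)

Triads of A minor (natural minor): Am (i), Bdim (ii°), C (III), Dm (iv), Em (v), F (VI), G (VII).
Bb minor (natural minor) shares 0: none.
F major shares 4: Am, C, Dm, F.
B major shares 0: none.
The most common triads (4) are shared with F major.

F major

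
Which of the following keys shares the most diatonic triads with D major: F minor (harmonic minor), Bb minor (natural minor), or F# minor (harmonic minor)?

F# minor

Triads of D major: D major (I), E minor (ii), F# minor (iii), G major (IV), A major (V), B minor (vi), C# diminished (vii°).
F minor (harmonic minor) shares 0: none.
Bb minor (natural minor) shares 0: none.
F# minor (harmonic minor) shares 3: D, F#m, Bm.
The most common triads (3) are shared with F# minor.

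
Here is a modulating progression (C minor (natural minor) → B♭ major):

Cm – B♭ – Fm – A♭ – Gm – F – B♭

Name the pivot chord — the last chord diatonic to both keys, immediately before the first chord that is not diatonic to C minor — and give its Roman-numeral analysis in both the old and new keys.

Chords diatonic to C minor: Cm, Ddim, E♭, Fm, Gm, A♭, B♭.
Reading the progression, the first chord not in that set is F, so the modulation leaves C minor there.
The chord immediately before F is Gm, which is diatonic to both keys: v in C minor and vi in B♭ major.

Gm — v in C minor, vi in B♭ major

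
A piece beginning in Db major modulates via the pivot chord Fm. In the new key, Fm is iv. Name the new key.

C minor

The numeral iv denotes a minor triad on scale degree 4. With F on degree 4, the tonic of the new key is C.
Degree 4 carries a minor triad in minor keys, so the destination is C minor.
Check: the diatonic triads of C minor (natural minor) are Cm (i), Ddim (ii°), Eb (III), Fm (iv), Gm (v), Ab (VI), Bb (VII) — Fm is indeed iv.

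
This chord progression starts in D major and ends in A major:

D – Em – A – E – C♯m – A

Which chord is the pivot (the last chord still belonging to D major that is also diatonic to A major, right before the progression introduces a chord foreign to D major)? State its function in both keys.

Chords diatonic to D major: D, Em, F♯m, G, A, Bm, C♯dim.
Reading the progression, the first chord not in that set is E, so the modulation leaves D major there.
The chord immediately before E is A, which is diatonic to both keys: V in D major and I in A major.

A — V in D major, I in A major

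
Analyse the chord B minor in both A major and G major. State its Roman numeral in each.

The scale of A major is A B C# D E F# G#; B is degree 2, and the triad built there (B-D-F#) is minor, so it is ii.
The scale of G major is G A B C D E F#; B is degree 3, and the triad built there (B-D-F#) is minor, so it is iii.

ii in A major; iii in G major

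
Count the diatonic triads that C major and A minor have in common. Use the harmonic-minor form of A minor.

4

Diatonic triads of C major: C major (I), D minor (ii), E minor (iii), F major (IV), G major (V), A minor (vi), B diminished (vii°).
Diatonic triads of A minor (harmonic minor): A minor (i), B diminished (ii°), C augmented (III+), D minor (iv), E major (V), F major (VI), G♯ diminished (vii°).
Matching root and quality in both lists: D minor, F major, A minor, B diminished.
That gives 4 common triads.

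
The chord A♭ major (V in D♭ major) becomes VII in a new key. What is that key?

The numeral VII denotes a major triad on scale degree 7. With A♭ on degree 7, the tonic of the new key is B♭.
Degree 7 carries a major triad in natural-minor keys, so the destination is B♭ minor.
Check: the diatonic triads of B♭ minor (natural minor) are B♭m (i), Cdim (ii°), D♭ (III), E♭m (iv), Fm (v), G♭ (VI), A♭ (VII) — A♭ major is indeed VII.

B♭ minor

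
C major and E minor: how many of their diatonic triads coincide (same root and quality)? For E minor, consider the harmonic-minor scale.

Diatonic triads of C major: C major (I), D minor (ii), E minor (iii), F major (IV), G major (V), A minor (vi), B diminished (vii°).
Diatonic triads of E minor (harmonic minor): E minor (i), F♯ diminished (ii°), G augmented (III+), A minor (iv), B major (V), C major (VI), D♯ diminished (vii°).
Matching root and quality in both lists: C major, E minor, A minor.
That gives 3 common triads.

3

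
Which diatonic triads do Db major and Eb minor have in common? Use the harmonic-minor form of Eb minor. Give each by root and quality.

Triads in Db major: Db (I), Ebm (ii), Fm (iii), Gb (IV), Ab (V), Bbm (vi), Cdim (vii°).
Triads in Eb minor (harmonic minor): Ebm (i), Fdim (ii°), Gbaug (III+), Abm (iv), Bb (V), Cb (VI), Ddim (vii°).
Shared triads with their functions: Ebm (ii in Db major, i in Eb minor).

Ebm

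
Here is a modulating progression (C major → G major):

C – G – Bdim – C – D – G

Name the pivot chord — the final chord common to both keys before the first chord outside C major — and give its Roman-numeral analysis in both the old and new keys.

Chords diatonic to C major: C, Dm, Em, F, G, Am, Bdim.
Reading the progression, the first chord not in that set is D, so the modulation leaves C major there.
The chord immediately before D is C, which is diatonic to both keys: I in C major and IV in G major.

C — I in C major, IV in G major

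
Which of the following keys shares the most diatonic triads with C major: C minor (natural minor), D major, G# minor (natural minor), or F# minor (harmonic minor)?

Triads of C major: C major (I), D minor (ii), E minor (iii), F major (IV), G major (V), A minor (vi), B diminished (vii°).
C minor (natural minor) shares 0: none.
D major shares 2: Em, G.
G# minor (natural minor) shares 0: none.
F# minor (harmonic minor) shares 0: none.
The most common triads (2) are shared with D major.

D major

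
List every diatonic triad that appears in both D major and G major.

Triads in D major: D major (I), E minor (ii), F# minor (iii), G major (IV), A major (V), B minor (vi), C# diminished (vii°).
Triads in G major: G major (I), A minor (ii), B minor (iii), C major (IV), D major (V), E minor (vi), F# diminished (vii°).
Shared triads with their functions: D major (I in D major, V in G major); E minor (ii in D major, vi in G major); G major (IV in D major, I in G major); B minor (vi in D major, iii in G major).

D, Em, G, Bm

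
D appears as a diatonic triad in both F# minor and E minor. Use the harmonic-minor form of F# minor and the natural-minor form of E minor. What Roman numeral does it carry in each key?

VI in F# minor; VII in E minor

The scale of F# minor (harmonic minor) is F# G# A B C# D E#; D is degree 6, and the triad built there (D-F#-A) is major, so it is VI.
The scale of E minor (natural minor) is E F# G A B C D; D is degree 7, and the triad built there (D-F#-A) is major, so it is VII.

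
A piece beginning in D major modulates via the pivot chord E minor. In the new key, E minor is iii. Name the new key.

C major

The numeral iii denotes a minor triad on scale degree 3. With E on degree 3, the tonic of the new key is C.
Degree 3 carries a minor triad in major keys, so the destination is C major.
Check: the diatonic triads of C major are C (I), Dm (ii), Em (iii), F (IV), G (V), Am (vi), Bdim (vii°) — E minor is indeed iii.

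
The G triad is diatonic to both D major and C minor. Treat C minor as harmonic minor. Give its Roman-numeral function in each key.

IV in D major; V in C minor

The scale of D major is D E F# G A B C#; G is degree 4, and the triad built there (G-B-D) is major, so it is IV.
The scale of C minor (harmonic minor) is C D Eb F G Ab B; G is degree 5, and the triad built there (G-B-D) is major, so it is V.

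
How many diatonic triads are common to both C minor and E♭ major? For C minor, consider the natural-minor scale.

7

Diatonic triads of C minor (natural minor): Cm (i), Ddim (ii°), E♭ (III), Fm (iv), Gm (v), A♭ (VI), B♭ (VII).
Diatonic triads of E♭ major: E♭ (I), Fm (ii), Gm (iii), A♭ (IV), B♭ (V), Cm (vi), Ddim (vii°).
Matching root and quality in both lists: Cm, Ddim, E♭, Fm, Gm, A♭, B♭.
That gives 7 common triads.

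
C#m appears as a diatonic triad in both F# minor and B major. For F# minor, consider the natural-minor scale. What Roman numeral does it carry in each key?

v in F# minor; ii in B major

The scale of F# minor (natural minor) is F# G# A B C# D E; C# is degree 5, and the triad built there (C#-E-G#) is minor, so it is v.
The scale of B major is B C# D# E F# G# A#; C# is degree 2, and the triad built there (C#-E-G#) is minor, so it is ii.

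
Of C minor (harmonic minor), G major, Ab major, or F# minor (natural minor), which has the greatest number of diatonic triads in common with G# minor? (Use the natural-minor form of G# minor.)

F# minor

Triads of G# minor (natural minor): G# minor (i), A# diminished (ii°), B major (III), C# minor (iv), D# minor (v), E major (VI), F# major (VII).
C minor (harmonic minor) shares 0: none.
G major shares 0: none.
Ab major shares 0: none.
F# minor (natural minor) shares 2: C#m, E.
The most common triads (2) are shared with F# minor.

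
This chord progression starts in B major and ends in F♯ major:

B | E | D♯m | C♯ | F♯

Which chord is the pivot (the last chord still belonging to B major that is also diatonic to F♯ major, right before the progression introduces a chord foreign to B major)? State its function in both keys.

Chords diatonic to B major: B, C♯m, D♯m, E, F♯, G♯m, A♯dim.
Reading the progression, the first chord not in that set is C♯, so the modulation leaves B major there.
The chord immediately before C♯ is D♯m, which is diatonic to both keys: iii in B major and vi in F♯ major.

D♯m — iii in B major, vi in F♯ major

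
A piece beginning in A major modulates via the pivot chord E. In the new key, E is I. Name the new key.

The numeral I denotes a major triad on scale degree 1. With E on degree 1, the tonic of the new key is E.
Degree 1 carries a major triad in major keys, so the destination is E major.
Check: the diatonic triads of E major are E (I), F♯m (ii), G♯m (iii), A (IV), B (V), C♯m (vi), D♯dim (vii°) — E is indeed I.

E major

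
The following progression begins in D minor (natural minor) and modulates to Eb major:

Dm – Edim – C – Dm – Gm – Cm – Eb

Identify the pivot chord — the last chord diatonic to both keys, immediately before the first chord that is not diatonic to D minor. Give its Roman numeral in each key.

Gm — iv in D minor, iii in Eb major

Chords diatonic to D minor: Dm, Edim, F, Gm, Am, Bb, C.
Reading the progression, the first chord not in that set is Cm, so the modulation leaves D minor there.
The chord immediately before Cm is Gm, which is diatonic to both keys: iv in D minor and iii in Eb major.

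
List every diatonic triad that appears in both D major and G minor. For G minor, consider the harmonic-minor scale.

D

Triads in D major: D (I), Em (ii), F#m (iii), G (IV), A (V), Bm (vi), C#dim (vii°).
Triads in G minor (harmonic minor): Gm (i), Adim (ii°), Bbaug (III+), Cm (iv), D (V), Eb (VI), F#dim (vii°).
Shared triads with their functions: D (I in D major, V in G minor).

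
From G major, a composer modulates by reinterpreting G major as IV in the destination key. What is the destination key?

D major

The numeral IV denotes a major triad on scale degree 4. With G on degree 4, the tonic of the new key is D.
Degree 4 carries a major triad in major keys, so the destination is D major.
Check: the diatonic triads of D major are D (I), Em (ii), F#m (iii), G (IV), A (V), Bm (vi), C#dim (vii°) — G major is indeed IV.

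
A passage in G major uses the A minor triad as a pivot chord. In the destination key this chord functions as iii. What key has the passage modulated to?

F major

The numeral iii denotes a minor triad on scale degree 3. With A on degree 3, the tonic of the new key is F.
Degree 3 carries a minor triad in major keys, so the destination is F major.
Check: the diatonic triads of F major are F (I), Gm (ii), Am (iii), Bb (IV), C (V), Dm (vi), Edim (vii°) — A minor is indeed iii.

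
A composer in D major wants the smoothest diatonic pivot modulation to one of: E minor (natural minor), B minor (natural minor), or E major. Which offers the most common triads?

B minor

Triads of D major: D (I), Em (ii), F♯m (iii), G (IV), A (V), Bm (vi), C♯dim (vii°).
E minor (natural minor) shares 4: D, Em, G, Bm.
B minor (natural minor) shares 7: D, Em, F♯m, G, A, Bm, C♯dim.
E major shares 2: F♯m, A.
The most common triads (7) are shared with B minor.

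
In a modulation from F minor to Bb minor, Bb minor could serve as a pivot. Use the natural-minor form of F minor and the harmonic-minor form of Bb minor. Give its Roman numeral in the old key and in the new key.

The scale of F minor (natural minor) is F G Ab Bb C Db Eb; Bb is degree 4, and the triad built there (Bb-Db-F) is minor, so it is iv.
The scale of Bb minor (harmonic minor) is Bb C Db Eb F Gb A; Bb is degree 1, and the triad built there (Bb-Db-F) is minor, so it is i.

iv in F minor; i in Bb minor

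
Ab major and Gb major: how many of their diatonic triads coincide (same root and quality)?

Diatonic triads of Ab major: Ab (I), Bbm (ii), Cm (iii), Db (IV), Eb (V), Fm (vi), Gdim (vii°).
Diatonic triads of Gb major: Gb (I), Abm (ii), Bbm (iii), Cb (IV), Db (V), Ebm (vi), Fdim (vii°).
Matching root and quality in both lists: Bbm, Db.
That gives 2 common triads.

2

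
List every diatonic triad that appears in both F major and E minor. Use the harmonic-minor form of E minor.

Triads in F major: F major (I), G minor (ii), A minor (iii), Bb major (IV), C major (V), D minor (vi), E diminished (vii°).
Triads in E minor (harmonic minor): E minor (i), F# diminished (ii°), G augmented (III+), A minor (iv), B major (V), C major (VI), D# diminished (vii°).
Shared triads with their functions: A minor (iii in F major, iv in E minor); C major (V in F major, VI in E minor).

Am, C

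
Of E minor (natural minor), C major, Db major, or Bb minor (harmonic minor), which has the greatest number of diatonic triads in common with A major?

Triads of A major: A major (I), B minor (ii), C# minor (iii), D major (IV), E major (V), F# minor (vi), G# diminished (vii°).
E minor (natural minor) shares 2: Bm, D.
C major shares 0: none.
Db major shares 0: none.
Bb minor (harmonic minor) shares 0: none.
The most common triads (2) are shared with E minor.

E minor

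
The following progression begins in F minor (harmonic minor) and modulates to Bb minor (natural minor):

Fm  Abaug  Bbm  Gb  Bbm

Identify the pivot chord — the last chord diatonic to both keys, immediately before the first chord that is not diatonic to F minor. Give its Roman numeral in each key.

Bbm — iv in F minor, i in Bb minor

Chords diatonic to F minor: Fm, Gdim, Abaug, Bbm, C, Db, Edim.
Reading the progression, the first chord not in that set is Gb, so the modulation leaves F minor there.
The chord immediately before Gb is Bbm, which is diatonic to both keys: iv in F minor and i in Bb minor.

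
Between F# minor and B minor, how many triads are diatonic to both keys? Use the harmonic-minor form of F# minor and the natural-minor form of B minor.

3

Diatonic triads of F# minor (harmonic minor): F#m (i), G#dim (ii°), Aaug (III+), Bm (iv), C# (V), D (VI), E#dim (vii°).
Diatonic triads of B minor (natural minor): Bm (i), C#dim (ii°), D (III), Em (iv), F#m (v), G (VI), A (VII).
Matching root and quality in both lists: F#m, Bm, D.
That gives 3 common triads.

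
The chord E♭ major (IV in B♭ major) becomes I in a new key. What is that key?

The numeral I denotes a major triad on scale degree 1. With E♭ on degree 1, the tonic of the new key is E♭.
Degree 1 carries a major triad in major keys, so the destination is E♭ major.
Check: the diatonic triads of E♭ major are E♭ (I), Fm (ii), Gm (iii), A♭ (IV), B♭ (V), Cm (vi), Ddim (vii°) — E♭ major is indeed I.

E♭ major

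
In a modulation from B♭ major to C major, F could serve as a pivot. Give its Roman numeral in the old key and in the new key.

The scale of B♭ major is B♭ C D E♭ F G A; F is degree 5, and the triad built there (F-A-C) is major, so it is V.
The scale of C major is C D E F G A B; F is degree 4, and the triad built there (F-A-C) is major, so it is IV.

V in B♭ major; IV in C major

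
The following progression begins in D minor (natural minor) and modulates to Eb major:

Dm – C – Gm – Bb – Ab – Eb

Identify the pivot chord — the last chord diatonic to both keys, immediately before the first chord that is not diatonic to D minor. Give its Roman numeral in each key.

Bb — VI in D minor, V in Eb major

Chords diatonic to D minor: Dm, Edim, F, Gm, Am, Bb, C.
Reading the progression, the first chord not in that set is Ab, so the modulation leaves D minor there.
The chord immediately before Ab is Bb, which is diatonic to both keys: VI in D minor and V in Eb major.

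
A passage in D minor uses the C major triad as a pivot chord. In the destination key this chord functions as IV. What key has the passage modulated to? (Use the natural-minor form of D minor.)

The numeral IV denotes a major triad on scale degree 4. With C on degree 4, the tonic of the new key is G.
Degree 4 carries a major triad in major keys, so the destination is G major.
Check: the diatonic triads of G major are G (I), Am (ii), Bm (iii), C (IV), D (V), Em (vi), F#dim (vii°) — C major is indeed IV.

G major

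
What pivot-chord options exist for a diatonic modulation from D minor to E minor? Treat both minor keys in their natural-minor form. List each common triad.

Am, C

Triads in D minor (natural minor): Dm (i), Edim (ii°), F (III), Gm (iv), Am (v), Bb (VI), C (VII).
Triads in E minor (natural minor): Em (i), F#dim (ii°), G (III), Am (iv), Bm (v), C (VI), D (VII).
Shared triads with their functions: Am (v in D minor, iv in E minor); C (VII in D minor, VI in E minor).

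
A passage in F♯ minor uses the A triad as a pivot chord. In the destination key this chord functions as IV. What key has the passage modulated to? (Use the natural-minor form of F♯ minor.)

The numeral IV denotes a major triad on scale degree 4. With A on degree 4, the tonic of the new key is E.
Degree 4 carries a major triad in major keys, so the destination is E major.
Check: the diatonic triads of E major are E (I), F♯m (ii), G♯m (iii), A (IV), B (V), C♯m (vi), D♯dim (vii°) — A is indeed IV.

E major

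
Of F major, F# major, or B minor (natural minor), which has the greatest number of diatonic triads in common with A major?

Triads of A major: A major (I), B minor (ii), C# minor (iii), D major (IV), E major (V), F# minor (vi), G# diminished (vii°).
F major shares 0: none.
F# major shares 0: none.
B minor (natural minor) shares 4: A, Bm, D, F#m.
The most common triads (4) are shared with B minor.

B minor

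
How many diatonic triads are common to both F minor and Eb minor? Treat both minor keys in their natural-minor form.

2

Diatonic triads of F minor (natural minor): Fm (i), Gdim (ii°), Ab (III), Bbm (iv), Cm (v), Db (VI), Eb (VII).
Diatonic triads of Eb minor (natural minor): Ebm (i), Fdim (ii°), Gb (III), Abm (iv), Bbm (v), Cb (VI), Db (VII).
Matching root and quality in both lists: Bbm, Db.
That gives 2 common triads.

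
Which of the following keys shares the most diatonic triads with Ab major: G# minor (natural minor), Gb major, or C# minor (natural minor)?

Gb major

Triads of Ab major: Ab major (I), Bb minor (ii), C minor (iii), Db major (IV), Eb major (V), F minor (vi), G diminished (vii°).
G# minor (natural minor) shares 0: none.
Gb major shares 2: Bbm, Db.
C# minor (natural minor) shares 0: none.
The most common triads (2) are shared with Gb major.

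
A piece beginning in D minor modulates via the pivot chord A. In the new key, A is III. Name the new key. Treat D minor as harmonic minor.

The numeral III denotes a major triad on scale degree 3. With A on degree 3, the tonic of the new key is F#.
Degree 3 carries a major triad in natural-minor keys, so the destination is F# minor.
Check: the diatonic triads of F# minor (natural minor) are F#m (i), G#dim (ii°), A (III), Bm (iv), C#m (v), D (VI), E (VII) — A is indeed III.

F# minor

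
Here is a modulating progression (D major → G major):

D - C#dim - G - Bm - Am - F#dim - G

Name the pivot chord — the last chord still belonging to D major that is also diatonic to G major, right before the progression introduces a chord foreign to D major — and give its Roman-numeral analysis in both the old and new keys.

Bm — vi in D major, iii in G major

Chords diatonic to D major: D, Em, F#m, G, A, Bm, C#dim.
Reading the progression, the first chord not in that set is Am, so the modulation leaves D major there.
The chord immediately before Am is Bm, which is diatonic to both keys: vi in D major and iii in G major.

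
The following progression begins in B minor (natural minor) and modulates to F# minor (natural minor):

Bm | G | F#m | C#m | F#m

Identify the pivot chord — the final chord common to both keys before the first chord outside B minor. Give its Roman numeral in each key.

Chords diatonic to B minor: Bm, C#dim, D, Em, F#m, G, A.
Reading the progression, the first chord not in that set is C#m, so the modulation leaves B minor there.
The chord immediately before C#m is F#m, which is diatonic to both keys: v in B minor and i in F# minor.

F#m — v in B minor, i in F# minor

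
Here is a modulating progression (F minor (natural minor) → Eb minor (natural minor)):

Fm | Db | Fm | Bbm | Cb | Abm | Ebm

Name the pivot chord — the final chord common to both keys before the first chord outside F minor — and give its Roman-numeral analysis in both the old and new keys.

Bbm — iv in F minor, v in Eb minor

Chords diatonic to F minor: Fm, Gdim, Ab, Bbm, Cm, Db, Eb.
Reading the progression, the first chord not in that set is Cb, so the modulation leaves F minor there.
The chord immediately before Cb is Bbm, which is diatonic to both keys: iv in F minor and v in Eb minor.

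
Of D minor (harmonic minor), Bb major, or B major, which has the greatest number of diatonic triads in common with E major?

Triads of E major: E major (I), F# minor (ii), G# minor (iii), A major (IV), B major (V), C# minor (vi), D# diminished (vii°).
D minor (harmonic minor) shares 1: A.
Bb major shares 0: none.
B major shares 4: E, G#m, B, C#m.
The most common triads (4) are shared with B major.

B major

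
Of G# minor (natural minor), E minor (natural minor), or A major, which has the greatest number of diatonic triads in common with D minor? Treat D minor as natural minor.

E minor

Triads of D minor (natural minor): Dm (i), Edim (ii°), F (III), Gm (iv), Am (v), Bb (VI), C (VII).
G# minor (natural minor) shares 0: none.
E minor (natural minor) shares 2: Am, C.
A major shares 0: none.
The most common triads (2) are shared with E minor.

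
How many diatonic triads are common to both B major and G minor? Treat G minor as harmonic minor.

0

Diatonic triads of B major: B (I), C♯m (ii), D♯m (iii), E (IV), F♯ (V), G♯m (vi), A♯dim (vii°).
Diatonic triads of G minor (harmonic minor): Gm (i), Adim (ii°), B♭aug (III+), Cm (iv), D (V), E♭ (VI), F♯dim (vii°).
No triad has the same root and quality in both keys.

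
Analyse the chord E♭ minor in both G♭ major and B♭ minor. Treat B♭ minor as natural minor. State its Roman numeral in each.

The scale of G♭ major is G♭ A♭ B♭ C♭ D♭ E♭ F; E♭ is degree 6, and the triad built there (E♭-G♭-B♭) is minor, so it is vi.
The scale of B♭ minor (natural minor) is B♭ C D♭ E♭ F G♭ A♭; E♭ is degree 4, and the triad built there (E♭-G♭-B♭) is minor, so it is iv.

vi in G♭ major; iv in B♭ minor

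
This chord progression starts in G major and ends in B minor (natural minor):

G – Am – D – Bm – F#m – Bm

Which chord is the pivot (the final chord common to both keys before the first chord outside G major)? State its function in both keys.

Bm — iii in G major, i in B minor

Chords diatonic to G major: G, Am, Bm, C, D, Em, F#dim.
Reading the progression, the first chord not in that set is F#m, so the modulation leaves G major there.
The chord immediately before F#m is Bm, which is diatonic to both keys: iii in G major and i in B minor.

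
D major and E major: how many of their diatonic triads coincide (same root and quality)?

2

Diatonic triads of D major: D (I), Em (ii), F#m (iii), G (IV), A (V), Bm (vi), C#dim (vii°).
Diatonic triads of E major: E (I), F#m (ii), G#m (iii), A (IV), B (V), C#m (vi), D#dim (vii°).
Matching root and quality in both lists: F#m, A.
That gives 2 common triads.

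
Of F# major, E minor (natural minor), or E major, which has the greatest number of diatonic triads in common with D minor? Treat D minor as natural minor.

Triads of D minor (natural minor): D minor (i), E diminished (ii°), F major (III), G minor (iv), A minor (v), Bb major (VI), C major (VII).
F# major shares 0: none.
E minor (natural minor) shares 2: Am, C.
E major shares 0: none.
The most common triads (2) are shared with E minor.

E minor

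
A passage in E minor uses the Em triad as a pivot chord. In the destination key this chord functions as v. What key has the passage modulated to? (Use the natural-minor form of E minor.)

The numeral v denotes a minor triad on scale degree 5. With E on degree 5, the tonic of the new key is A.
Degree 5 carries a minor triad in natural-minor keys, so the destination is A minor.
Check: the diatonic triads of A minor (natural minor) are Am (i), Bdim (ii°), C (III), Dm (iv), Em (v), F (VI), G (VII) — Em is indeed v.

A minor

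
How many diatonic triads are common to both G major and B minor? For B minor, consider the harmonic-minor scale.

3

Diatonic triads of G major: G major (I), A minor (ii), B minor (iii), C major (IV), D major (V), E minor (vi), F# diminished (vii°).
Diatonic triads of B minor (harmonic minor): B minor (i), C# diminished (ii°), D augmented (III+), E minor (iv), F# major (V), G major (VI), A# diminished (vii°).
Matching root and quality in both lists: G major, B minor, E minor.
That gives 3 common triads.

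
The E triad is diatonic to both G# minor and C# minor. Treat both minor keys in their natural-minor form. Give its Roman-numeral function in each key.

VI in G# minor; III in C# minor

The scale of G# minor (natural minor) is G# A# B C# D# E F#; E is degree 6, and the triad built there (E-G#-B) is major, so it is VI.
The scale of C# minor (natural minor) is C# D# E F# G# A B; E is degree 3, and the triad built there (E-G#-B) is major, so it is III.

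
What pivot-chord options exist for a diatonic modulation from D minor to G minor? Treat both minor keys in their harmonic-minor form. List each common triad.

Triads in D minor (harmonic minor): Dm (i), Edim (ii°), Faug (III+), Gm (iv), A (V), Bb (VI), C#dim (vii°).
Triads in G minor (harmonic minor): Gm (i), Adim (ii°), Bbaug (III+), Cm (iv), D (V), Eb (VI), F#dim (vii°).
Shared triads with their functions: Gm (iv in D minor, i in G minor).

Gm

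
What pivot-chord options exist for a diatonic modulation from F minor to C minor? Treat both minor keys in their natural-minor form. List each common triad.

Fm, Ab, Cm, Eb

Triads in F minor (natural minor): Fm (i), Gdim (ii°), Ab (III), Bbm (iv), Cm (v), Db (VI), Eb (VII).
Triads in C minor (natural minor): Cm (i), Ddim (ii°), Eb (III), Fm (iv), Gm (v), Ab (VI), Bb (VII).
Shared triads with their functions: Fm (i in F minor, iv in C minor); Ab (III in F minor, VI in C minor); Cm (v in F minor, i in C minor); Eb (VII in F minor, III in C minor).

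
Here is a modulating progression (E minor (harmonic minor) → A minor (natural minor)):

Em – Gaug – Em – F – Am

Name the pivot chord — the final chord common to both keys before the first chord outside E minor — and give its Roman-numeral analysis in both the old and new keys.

Chords diatonic to E minor: Em, F#dim, Gaug, Am, B, C, D#dim.
Reading the progression, the first chord not in that set is F, so the modulation leaves E minor there.
The chord immediately before F is Em, which is diatonic to both keys: i in E minor and v in A minor.

Em — i in E minor, v in A minor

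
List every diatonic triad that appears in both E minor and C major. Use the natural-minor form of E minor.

Em, G, Am, C

Triads in E minor (natural minor): E minor (i), F# diminished (ii°), G major (III), A minor (iv), B minor (v), C major (VI), D major (VII).
Triads in C major: C major (I), D minor (ii), E minor (iii), F major (IV), G major (V), A minor (vi), B diminished (vii°).
Shared triads with their functions: E minor (i in E minor, iii in C major); G major (III in E minor, V in C major); A minor (iv in E minor, vi in C major); C major (VI in E minor, I in C major).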